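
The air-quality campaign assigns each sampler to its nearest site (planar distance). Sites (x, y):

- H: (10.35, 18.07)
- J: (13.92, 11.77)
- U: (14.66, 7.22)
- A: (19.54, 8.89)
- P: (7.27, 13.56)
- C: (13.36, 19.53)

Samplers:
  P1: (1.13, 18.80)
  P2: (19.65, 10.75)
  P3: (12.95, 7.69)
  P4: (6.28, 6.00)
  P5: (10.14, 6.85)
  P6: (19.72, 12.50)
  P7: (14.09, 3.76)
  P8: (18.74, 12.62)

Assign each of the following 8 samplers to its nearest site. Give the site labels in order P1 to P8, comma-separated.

P, A, U, P, U, A, U, A

P1 → P (d²=65.16)
P2 → A (d²=3.47)
P3 → U (d²=3.15)
P4 → P (d²=58.13)
P5 → U (d²=20.57)
P6 → A (d²=13.06)
P7 → U (d²=12.30)
P8 → A (d²=14.55)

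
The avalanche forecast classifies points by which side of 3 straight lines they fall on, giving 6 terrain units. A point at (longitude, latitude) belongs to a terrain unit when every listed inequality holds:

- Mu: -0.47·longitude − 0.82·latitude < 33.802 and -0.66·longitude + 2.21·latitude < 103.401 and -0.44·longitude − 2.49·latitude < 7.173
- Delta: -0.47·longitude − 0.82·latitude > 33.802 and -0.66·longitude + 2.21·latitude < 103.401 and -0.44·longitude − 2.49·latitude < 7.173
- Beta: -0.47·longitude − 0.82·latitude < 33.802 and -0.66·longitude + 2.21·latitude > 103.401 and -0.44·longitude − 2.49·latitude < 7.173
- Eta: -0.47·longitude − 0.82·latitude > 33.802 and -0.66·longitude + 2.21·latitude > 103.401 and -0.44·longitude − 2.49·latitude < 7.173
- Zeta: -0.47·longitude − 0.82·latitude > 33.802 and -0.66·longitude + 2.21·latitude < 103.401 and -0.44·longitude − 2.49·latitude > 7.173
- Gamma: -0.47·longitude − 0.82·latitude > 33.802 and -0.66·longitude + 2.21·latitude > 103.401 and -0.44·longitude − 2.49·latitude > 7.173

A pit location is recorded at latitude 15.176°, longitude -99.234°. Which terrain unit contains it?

Delta

-0.47·-99.234 − 0.82·15.176 = 34.196, which is > 33.802
-0.66·-99.234 + 2.21·15.176 = 99.033, which is < 103.401
-0.44·-99.234 − 2.49·15.176 = 5.875, which is < 7.173
This sign pattern matches Delta.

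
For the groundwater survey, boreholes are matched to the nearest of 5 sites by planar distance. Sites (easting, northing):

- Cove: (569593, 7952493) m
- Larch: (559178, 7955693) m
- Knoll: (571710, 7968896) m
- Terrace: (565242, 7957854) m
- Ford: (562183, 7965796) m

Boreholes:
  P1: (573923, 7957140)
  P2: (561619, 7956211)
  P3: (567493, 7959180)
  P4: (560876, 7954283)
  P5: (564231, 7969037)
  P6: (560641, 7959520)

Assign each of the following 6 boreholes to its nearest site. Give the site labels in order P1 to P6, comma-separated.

Cove, Larch, Terrace, Larch, Ford, Larch

P1 → Cove (d²=40343509.00)
P2 → Larch (d²=6226805.00)
P3 → Terrace (d²=6825277.00)
P4 → Larch (d²=4871304.00)
P5 → Ford (d²=14698385.00)
P6 → Larch (d²=16786298.00)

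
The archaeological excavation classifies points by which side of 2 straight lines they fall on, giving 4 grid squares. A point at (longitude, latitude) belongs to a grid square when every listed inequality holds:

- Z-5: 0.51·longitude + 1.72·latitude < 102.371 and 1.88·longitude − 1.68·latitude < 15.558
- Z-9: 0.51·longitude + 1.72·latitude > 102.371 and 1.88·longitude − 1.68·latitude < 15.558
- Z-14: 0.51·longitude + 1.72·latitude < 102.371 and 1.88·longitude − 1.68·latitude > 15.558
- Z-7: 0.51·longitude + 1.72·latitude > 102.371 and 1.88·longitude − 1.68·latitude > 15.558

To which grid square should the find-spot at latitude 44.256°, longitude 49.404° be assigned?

0.51·49.404 + 1.72·44.256 = 101.316, which is < 102.371
1.88·49.404 − 1.68·44.256 = 18.529, which is > 15.558
This sign pattern matches Z-14.

Z-14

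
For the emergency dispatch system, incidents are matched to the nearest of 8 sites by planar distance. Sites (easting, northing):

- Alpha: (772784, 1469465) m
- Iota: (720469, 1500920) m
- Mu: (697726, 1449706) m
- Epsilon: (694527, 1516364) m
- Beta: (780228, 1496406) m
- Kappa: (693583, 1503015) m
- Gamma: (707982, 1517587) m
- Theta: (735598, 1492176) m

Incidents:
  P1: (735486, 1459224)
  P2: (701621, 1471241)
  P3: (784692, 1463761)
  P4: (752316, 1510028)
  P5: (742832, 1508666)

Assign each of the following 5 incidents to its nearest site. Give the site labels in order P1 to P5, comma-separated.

P1 → Theta (d²=1085846848.00)
P2 → Mu (d²=478927250.00)
P3 → Alpha (d²=174336080.00)
P4 → Theta (d²=598185428.00)
P5 → Theta (d²=324250856.00)

Theta, Mu, Alpha, Theta, Theta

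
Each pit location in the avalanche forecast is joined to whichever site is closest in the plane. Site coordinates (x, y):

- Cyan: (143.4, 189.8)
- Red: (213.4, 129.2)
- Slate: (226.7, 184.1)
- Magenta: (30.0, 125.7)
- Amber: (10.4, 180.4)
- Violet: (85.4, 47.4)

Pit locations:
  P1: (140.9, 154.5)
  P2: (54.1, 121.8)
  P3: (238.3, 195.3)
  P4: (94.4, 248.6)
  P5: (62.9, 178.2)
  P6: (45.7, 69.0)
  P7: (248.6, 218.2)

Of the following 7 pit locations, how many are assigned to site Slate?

2

P1 → Cyan
P2 → Magenta
P3 → Slate
P4 → Cyan
P5 → Amber
P6 → Violet
P7 → Slate
2 of the 7 go to Slate.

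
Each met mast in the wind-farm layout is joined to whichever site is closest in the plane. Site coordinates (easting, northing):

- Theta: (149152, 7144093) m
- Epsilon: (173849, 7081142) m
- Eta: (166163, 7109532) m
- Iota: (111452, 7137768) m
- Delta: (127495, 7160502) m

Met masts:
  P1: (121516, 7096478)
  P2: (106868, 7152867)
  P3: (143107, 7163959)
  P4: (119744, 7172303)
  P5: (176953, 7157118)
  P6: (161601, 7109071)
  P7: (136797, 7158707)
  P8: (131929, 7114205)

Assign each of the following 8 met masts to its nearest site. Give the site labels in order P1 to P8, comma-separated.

Iota, Iota, Delta, Delta, Theta, Eta, Delta, Iota

P1 → Iota (d²=1806148196.00)
P2 → Iota (d²=248992857.00)
P3 → Delta (d²=255685393.00)
P4 → Delta (d²=199341602.00)
P5 → Theta (d²=942546226.00)
P6 → Eta (d²=21024365.00)
P7 → Delta (d²=89749229.00)
P8 → Iota (d²=974522498.00)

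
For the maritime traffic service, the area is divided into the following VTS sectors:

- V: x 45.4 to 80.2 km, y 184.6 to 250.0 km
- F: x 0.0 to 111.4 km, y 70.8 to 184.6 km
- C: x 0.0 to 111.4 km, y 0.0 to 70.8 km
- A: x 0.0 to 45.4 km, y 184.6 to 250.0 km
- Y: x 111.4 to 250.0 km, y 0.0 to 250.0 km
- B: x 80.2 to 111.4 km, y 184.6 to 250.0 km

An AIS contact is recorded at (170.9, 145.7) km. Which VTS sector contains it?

Y

The point has x = 170.9 and y = 145.7.
Only Y satisfies 111.4 ≤ x ≤ 250.0 and 0.0 ≤ y ≤ 250.0.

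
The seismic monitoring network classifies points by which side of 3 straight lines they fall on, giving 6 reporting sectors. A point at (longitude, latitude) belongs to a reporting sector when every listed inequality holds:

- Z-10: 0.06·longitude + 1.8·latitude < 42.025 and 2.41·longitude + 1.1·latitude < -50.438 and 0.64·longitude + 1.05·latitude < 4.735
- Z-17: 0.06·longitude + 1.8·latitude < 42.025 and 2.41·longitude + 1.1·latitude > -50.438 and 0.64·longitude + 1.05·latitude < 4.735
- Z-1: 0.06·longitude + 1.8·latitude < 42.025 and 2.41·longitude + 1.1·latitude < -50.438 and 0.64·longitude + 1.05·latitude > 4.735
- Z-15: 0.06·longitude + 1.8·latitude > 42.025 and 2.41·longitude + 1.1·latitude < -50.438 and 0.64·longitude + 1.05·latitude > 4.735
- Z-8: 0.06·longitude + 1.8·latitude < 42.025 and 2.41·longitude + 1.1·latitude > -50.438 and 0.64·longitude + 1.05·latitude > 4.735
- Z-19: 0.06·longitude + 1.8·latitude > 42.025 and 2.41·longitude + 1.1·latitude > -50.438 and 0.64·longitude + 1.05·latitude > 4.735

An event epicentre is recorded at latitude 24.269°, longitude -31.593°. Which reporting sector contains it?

0.06·-31.593 + 1.8·24.269 = 41.789, which is < 42.025
2.41·-31.593 + 1.1·24.269 = -49.443, which is > -50.438
0.64·-31.593 + 1.05·24.269 = 5.263, which is > 4.735
This sign pattern matches Z-8.

Z-8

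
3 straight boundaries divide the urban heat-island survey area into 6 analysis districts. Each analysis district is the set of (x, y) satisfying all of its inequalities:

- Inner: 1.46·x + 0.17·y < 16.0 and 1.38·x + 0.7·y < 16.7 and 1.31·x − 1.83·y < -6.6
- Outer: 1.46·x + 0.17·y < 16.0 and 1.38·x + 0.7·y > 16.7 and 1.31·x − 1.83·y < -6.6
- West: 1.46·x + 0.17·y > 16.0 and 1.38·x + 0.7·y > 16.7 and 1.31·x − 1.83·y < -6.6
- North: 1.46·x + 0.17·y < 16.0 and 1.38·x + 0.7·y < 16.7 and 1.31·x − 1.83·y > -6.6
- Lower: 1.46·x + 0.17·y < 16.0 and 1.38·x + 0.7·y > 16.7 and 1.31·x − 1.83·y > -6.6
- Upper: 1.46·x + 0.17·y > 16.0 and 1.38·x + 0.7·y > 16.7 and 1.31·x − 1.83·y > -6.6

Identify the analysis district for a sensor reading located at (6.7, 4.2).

North

1.46·6.7 + 0.17·4.2 = 10.496, which is < 16.0
1.38·6.7 + 0.7·4.2 = 12.186, which is < 16.7
1.31·6.7 − 1.83·4.2 = 1.091, which is > -6.6
This sign pattern matches North.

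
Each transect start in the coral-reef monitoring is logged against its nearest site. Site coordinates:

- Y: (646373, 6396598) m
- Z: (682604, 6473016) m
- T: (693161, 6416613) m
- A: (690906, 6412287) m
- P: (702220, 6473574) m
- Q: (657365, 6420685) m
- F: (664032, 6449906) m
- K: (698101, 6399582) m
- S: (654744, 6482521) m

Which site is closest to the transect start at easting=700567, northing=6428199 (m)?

Squared distances to each site:
Y: 3935612837.000; Z: 2331232858.000; T: 189084232.000; A: 346526665.000; P: 2061623034.000; Q: 1922873000.000; F: 1806000074.000; K: 825013845.000; S: 5050627013.000.
Minimum at T.

T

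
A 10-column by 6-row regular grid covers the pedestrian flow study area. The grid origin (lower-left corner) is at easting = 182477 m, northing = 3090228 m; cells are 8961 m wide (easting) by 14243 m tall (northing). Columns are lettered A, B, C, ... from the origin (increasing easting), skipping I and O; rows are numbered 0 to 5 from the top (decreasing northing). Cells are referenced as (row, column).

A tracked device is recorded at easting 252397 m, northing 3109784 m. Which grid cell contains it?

Column index: ⌊(252397 − 182477) / 8961⌋ = ⌊7.803⌋ = 7 → column H
Row offset from origin: ⌊(3109784 − 3090228) / 14243⌋ = ⌊1.373⌋ = 1 → row 4 (counted from top)

(4, H)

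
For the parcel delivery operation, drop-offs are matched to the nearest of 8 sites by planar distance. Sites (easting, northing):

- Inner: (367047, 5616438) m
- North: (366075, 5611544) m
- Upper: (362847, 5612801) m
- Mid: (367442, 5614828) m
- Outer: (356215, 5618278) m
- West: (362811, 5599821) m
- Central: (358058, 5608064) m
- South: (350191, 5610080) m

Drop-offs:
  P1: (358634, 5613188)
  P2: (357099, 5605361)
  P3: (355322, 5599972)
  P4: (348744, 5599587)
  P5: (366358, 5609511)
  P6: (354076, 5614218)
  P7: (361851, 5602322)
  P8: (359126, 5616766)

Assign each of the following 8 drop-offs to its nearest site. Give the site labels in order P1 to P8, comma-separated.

P1 → Upper (d²=17899138.00)
P2 → Central (d²=8225890.00)
P3 → West (d²=56107922.00)
P4 → South (d²=112196858.00)
P5 → North (d²=4213178.00)
P6 → Outer (d²=21058921.00)
P7 → West (d²=7176601.00)
P8 → Outer (d²=10760065.00)

Upper, Central, West, South, North, Outer, West, Outer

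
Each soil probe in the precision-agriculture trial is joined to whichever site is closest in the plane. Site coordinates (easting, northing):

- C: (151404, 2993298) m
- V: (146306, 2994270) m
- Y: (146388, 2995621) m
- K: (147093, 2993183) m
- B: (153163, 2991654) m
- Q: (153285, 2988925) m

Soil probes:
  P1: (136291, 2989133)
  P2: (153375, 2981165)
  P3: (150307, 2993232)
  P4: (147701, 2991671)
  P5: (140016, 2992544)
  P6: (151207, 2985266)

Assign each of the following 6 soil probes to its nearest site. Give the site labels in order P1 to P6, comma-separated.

P1 → V (d²=126688994.00)
P2 → Q (d²=60225700.00)
P3 → C (d²=1207765.00)
P4 → K (d²=2655808.00)
P5 → V (d²=42543176.00)
P6 → Q (d²=17706365.00)

V, Q, C, K, V, Q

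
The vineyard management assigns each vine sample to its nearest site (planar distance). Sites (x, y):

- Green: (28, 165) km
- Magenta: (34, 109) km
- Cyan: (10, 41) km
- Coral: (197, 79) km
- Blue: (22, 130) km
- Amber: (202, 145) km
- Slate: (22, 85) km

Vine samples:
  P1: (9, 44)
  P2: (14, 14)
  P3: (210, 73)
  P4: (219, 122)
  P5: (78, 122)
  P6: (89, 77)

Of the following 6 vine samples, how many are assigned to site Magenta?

2

P1 → Cyan
P2 → Cyan
P3 → Coral
P4 → Amber
P5 → Magenta
P6 → Magenta
2 of the 6 go to Magenta.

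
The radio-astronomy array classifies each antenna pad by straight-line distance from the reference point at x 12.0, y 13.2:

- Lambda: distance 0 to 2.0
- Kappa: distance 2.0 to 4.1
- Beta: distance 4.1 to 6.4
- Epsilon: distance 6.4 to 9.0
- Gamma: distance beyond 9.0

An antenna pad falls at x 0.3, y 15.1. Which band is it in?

Gamma

Distance = √((0.3−12.0)² + (15.1−13.2)²) = √(136.890 + 3.610) = 11.853.
9.0 ≤ 11.853 < ∞ → Gamma.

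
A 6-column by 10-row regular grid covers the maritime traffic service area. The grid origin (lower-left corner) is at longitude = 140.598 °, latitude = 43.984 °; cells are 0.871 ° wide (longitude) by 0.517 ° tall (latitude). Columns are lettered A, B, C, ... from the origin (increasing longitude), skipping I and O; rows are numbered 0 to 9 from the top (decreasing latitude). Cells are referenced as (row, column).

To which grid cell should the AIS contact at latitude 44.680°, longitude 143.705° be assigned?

(8, D)

Column index: ⌊(143.705 − 140.598) / 0.871⌋ = ⌊3.567⌋ = 3 → column D
Row offset from origin: ⌊(44.680 − 43.984) / 0.517⌋ = ⌊1.346⌋ = 1 → row 8 (counted from top)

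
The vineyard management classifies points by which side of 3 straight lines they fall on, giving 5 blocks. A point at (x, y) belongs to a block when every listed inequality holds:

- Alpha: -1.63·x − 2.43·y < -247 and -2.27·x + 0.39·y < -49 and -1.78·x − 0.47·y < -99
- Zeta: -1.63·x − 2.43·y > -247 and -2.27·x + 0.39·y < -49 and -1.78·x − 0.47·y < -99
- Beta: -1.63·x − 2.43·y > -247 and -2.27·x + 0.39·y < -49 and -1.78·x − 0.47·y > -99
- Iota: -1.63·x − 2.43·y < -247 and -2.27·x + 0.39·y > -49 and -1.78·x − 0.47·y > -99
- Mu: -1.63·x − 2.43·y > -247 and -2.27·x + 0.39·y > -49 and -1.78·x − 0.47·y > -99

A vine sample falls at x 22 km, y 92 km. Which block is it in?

Iota

-1.63·22 − 2.43·92 = -259.420, which is < -247
-2.27·22 + 0.39·92 = -14.060, which is > -49
-1.78·22 − 0.47·92 = -82.400, which is > -99
This sign pattern matches Iota.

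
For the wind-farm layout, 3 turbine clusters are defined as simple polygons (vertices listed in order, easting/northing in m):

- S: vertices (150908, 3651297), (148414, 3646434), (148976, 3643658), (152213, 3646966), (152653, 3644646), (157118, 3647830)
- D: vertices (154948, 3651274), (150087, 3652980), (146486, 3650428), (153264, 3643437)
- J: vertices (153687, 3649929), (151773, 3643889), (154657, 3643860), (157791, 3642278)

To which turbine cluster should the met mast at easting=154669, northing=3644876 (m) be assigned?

J

Cast a ray rightward from (154669, 3644876). For each polygon, the edges (by vertex number in listed order) whose endpoints lie on opposite sides of northing = 3644876, where each meets that height, and whether that is right or left of the point:
S: 2–3 at easting≈148729.4 (left), 3–4 at easting≈150167.9 (left), 4–5 at easting≈152609.4 (left), 5–6 at easting≈152975.5 (left) → 0 crossings.
D: 3–4 at easting≈151868.8 (left), 4–1 at easting≈153573.2 (left) → 0 crossings.
J: 1–2 at easting≈152085.8 (left), 4–1 at easting≈156397.4 (right) → 1 crossing.
Only J has an odd count, so the point is inside J.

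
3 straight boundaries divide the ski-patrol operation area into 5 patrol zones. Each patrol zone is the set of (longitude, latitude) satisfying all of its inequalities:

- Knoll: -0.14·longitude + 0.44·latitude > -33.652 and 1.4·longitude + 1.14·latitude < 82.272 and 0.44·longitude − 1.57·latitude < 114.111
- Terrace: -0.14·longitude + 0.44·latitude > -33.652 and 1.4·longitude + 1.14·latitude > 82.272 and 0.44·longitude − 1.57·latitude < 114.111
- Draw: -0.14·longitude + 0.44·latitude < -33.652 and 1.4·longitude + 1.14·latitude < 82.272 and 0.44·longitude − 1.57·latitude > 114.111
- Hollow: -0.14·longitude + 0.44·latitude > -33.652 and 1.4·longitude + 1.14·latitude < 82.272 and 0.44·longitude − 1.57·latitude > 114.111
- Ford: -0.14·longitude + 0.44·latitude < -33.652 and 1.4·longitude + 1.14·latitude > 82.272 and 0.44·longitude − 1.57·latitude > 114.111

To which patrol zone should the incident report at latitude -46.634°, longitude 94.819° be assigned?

Draw

-0.14·94.819 + 0.44·-46.634 = -33.794, which is < -33.652
1.4·94.819 + 1.14·-46.634 = 79.584, which is < 82.272
0.44·94.819 − 1.57·-46.634 = 114.936, which is > 114.111
This sign pattern matches Draw.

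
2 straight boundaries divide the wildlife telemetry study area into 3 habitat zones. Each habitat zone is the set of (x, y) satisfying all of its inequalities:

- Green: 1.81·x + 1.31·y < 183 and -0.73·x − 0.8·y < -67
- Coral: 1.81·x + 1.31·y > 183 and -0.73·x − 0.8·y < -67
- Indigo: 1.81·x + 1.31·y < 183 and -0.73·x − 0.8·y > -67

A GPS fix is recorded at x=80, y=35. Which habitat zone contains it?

Coral

1.81·80 + 1.31·35 = 190.650, which is > 183
-0.73·80 − 0.8·35 = -86.400, which is < -67
This sign pattern matches Coral.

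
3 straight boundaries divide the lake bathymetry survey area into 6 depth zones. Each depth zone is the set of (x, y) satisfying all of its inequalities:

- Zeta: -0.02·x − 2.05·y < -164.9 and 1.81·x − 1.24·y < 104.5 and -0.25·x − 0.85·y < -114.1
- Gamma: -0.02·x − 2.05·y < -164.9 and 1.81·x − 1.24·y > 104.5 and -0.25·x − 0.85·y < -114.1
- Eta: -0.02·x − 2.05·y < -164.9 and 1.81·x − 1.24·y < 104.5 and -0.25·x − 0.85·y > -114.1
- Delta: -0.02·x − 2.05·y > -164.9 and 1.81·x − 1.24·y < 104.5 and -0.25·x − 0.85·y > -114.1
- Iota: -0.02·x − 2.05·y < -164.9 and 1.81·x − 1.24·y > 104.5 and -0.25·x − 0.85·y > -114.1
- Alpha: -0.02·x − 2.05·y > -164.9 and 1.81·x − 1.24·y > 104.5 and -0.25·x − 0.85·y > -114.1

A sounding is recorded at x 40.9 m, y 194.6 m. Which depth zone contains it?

Zeta

-0.02·40.9 − 2.05·194.6 = -399.748, which is < -164.9
1.81·40.9 − 1.24·194.6 = -167.275, which is < 104.5
-0.25·40.9 − 0.85·194.6 = -175.635, which is < -114.1
This sign pattern matches Zeta.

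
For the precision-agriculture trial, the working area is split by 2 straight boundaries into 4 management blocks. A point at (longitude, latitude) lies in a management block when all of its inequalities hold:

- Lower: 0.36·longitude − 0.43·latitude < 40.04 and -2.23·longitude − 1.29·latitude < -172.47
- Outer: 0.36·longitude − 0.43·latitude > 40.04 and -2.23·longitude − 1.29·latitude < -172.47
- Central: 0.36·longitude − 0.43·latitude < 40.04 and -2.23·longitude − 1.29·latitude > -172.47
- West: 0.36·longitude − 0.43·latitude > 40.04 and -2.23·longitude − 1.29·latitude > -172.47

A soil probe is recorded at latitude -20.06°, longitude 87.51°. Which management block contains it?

West

0.36·87.51 − 0.43·-20.06 = 40.129, which is > 40.04
-2.23·87.51 − 1.29·-20.06 = -169.270, which is > -172.47
This sign pattern matches West.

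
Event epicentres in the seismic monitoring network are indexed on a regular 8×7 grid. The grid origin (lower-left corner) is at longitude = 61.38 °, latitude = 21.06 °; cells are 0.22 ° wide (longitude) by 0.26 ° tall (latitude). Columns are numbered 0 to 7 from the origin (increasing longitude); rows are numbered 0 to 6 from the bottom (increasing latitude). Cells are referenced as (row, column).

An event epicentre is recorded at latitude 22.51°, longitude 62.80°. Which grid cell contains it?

Column index: ⌊(62.80 − 61.38) / 0.22⌋ = ⌊6.455⌋ = 6
Row offset from origin: ⌊(22.51 − 21.06) / 0.26⌋ = ⌊5.577⌋ = 5 → row 5

(5, 6)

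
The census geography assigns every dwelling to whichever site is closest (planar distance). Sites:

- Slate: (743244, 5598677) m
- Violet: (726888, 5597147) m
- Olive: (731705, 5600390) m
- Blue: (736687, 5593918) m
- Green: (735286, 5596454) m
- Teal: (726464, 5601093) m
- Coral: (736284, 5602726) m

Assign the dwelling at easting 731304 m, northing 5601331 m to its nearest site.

Squared distances to each site:
Slate: 149607316.000; Violet: 37006912.000; Olive: 1046282.000; Blue: 83929258.000; Green: 39641453.000; Teal: 23482244.000; Coral: 26746425.000.
Minimum at Olive.

Olive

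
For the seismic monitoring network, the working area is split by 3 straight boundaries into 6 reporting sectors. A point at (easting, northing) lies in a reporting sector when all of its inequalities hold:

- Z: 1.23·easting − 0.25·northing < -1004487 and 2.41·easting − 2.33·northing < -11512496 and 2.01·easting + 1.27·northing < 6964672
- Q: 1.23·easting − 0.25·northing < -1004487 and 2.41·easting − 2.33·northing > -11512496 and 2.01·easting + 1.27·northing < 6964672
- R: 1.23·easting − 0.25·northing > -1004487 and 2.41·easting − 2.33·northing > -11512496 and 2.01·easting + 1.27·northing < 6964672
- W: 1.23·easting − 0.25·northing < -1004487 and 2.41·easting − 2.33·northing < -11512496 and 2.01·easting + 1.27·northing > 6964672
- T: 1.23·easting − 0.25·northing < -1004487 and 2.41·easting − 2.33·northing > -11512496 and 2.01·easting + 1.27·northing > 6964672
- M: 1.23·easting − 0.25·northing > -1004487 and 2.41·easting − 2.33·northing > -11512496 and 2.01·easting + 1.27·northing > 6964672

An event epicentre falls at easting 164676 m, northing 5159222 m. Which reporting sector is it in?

Z

1.23·164676 − 0.25·5159222 = -1087254.020, which is < -1004487
2.41·164676 − 2.33·5159222 = -11624118.100, which is < -11512496
2.01·164676 + 1.27·5159222 = 6883210.700, which is < 6964672
This sign pattern matches Z.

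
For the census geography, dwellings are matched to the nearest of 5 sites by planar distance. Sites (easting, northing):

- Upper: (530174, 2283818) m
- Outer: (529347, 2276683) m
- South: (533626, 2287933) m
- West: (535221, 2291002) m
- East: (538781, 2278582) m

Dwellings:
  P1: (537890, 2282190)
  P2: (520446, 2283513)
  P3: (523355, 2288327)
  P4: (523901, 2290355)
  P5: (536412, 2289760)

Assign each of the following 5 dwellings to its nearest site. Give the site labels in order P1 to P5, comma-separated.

P1 → East (d²=13811545.00)
P2 → Upper (d²=94727009.00)
P3 → Upper (d²=66829842.00)
P4 → Upper (d²=82082898.00)
P5 → West (d²=2961045.00)

East, Upper, Upper, Upper, West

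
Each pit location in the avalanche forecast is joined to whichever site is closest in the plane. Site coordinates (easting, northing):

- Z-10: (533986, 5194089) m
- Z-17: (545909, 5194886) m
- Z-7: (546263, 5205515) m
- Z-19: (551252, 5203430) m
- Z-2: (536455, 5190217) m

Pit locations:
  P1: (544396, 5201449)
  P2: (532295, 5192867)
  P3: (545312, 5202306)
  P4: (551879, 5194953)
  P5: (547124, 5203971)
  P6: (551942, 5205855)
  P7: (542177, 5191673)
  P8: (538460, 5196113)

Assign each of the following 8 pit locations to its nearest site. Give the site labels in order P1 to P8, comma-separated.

P1 → Z-7 (d²=20018045.00)
P2 → Z-10 (d²=4352765.00)
P3 → Z-7 (d²=11202082.00)
P4 → Z-17 (d²=35645389.00)
P5 → Z-7 (d²=3125257.00)
P6 → Z-19 (d²=6356725.00)
P7 → Z-17 (d²=24251193.00)
P8 → Z-10 (d²=24113252.00)

Z-7, Z-10, Z-7, Z-17, Z-7, Z-19, Z-17, Z-10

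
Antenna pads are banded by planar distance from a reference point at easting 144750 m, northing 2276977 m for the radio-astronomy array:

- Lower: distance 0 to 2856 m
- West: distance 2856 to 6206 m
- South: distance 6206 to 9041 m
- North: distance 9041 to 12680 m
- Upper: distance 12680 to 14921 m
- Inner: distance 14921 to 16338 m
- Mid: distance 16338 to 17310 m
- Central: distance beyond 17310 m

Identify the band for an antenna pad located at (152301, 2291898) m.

Distance = √((152301−144750)² + (2291898−2276977)²) = √(57017601.000 + 222636241.000) = 16722.854 m.
16338 ≤ 16722.854 < 17310 → Mid.

Mid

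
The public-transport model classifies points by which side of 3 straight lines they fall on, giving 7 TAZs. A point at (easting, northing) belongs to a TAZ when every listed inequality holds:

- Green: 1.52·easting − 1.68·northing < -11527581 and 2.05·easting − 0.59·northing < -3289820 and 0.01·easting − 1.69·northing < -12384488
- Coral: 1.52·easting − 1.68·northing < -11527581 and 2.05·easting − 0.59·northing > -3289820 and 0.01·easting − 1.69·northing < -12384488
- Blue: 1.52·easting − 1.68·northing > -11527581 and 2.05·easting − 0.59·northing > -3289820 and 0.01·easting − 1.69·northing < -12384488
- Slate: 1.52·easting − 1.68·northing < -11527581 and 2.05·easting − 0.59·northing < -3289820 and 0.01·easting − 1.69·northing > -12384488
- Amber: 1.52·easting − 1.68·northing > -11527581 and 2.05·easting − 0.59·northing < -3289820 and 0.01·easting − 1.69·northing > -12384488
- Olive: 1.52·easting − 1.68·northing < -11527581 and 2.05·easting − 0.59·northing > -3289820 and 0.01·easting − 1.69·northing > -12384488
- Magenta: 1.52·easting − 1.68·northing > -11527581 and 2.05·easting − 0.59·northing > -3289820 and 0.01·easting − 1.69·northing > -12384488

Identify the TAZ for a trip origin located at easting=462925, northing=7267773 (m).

Amber

1.52·462925 − 1.68·7267773 = -11506212.640, which is > -11527581
2.05·462925 − 0.59·7267773 = -3338989.820, which is < -3289820
0.01·462925 − 1.69·7267773 = -12277907.120, which is > -12384488
This sign pattern matches Amber.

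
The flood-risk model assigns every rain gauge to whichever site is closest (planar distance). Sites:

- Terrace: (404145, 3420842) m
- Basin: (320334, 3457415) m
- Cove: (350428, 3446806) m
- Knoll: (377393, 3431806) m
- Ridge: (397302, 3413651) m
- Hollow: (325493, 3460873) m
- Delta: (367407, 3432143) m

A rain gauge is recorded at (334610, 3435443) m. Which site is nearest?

Squared distances to each site:
Terrace: 5048305426.000; Basin: 686572960.000; Cove: 379326893.000; Knoll: 1843612858.000; Ridge: 4405178128.000; Hollow: 729804589.000; Delta: 1086533209.000.
Minimum at Cove.

Cove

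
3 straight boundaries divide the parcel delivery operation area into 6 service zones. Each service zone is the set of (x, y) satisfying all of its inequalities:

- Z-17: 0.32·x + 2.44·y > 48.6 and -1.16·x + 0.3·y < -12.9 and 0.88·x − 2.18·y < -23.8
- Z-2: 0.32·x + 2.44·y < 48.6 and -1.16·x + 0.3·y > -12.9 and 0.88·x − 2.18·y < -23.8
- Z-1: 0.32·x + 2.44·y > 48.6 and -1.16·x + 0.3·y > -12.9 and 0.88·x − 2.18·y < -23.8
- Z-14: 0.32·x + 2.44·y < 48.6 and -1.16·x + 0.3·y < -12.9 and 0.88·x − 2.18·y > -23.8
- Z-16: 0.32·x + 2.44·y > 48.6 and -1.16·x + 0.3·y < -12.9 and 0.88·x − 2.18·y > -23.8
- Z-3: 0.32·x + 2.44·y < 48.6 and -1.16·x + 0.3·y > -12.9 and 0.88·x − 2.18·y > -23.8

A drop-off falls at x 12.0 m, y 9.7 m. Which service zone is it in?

Z-3

0.32·12.0 + 2.44·9.7 = 27.508, which is < 48.6
-1.16·12.0 + 0.3·9.7 = -11.010, which is > -12.9
0.88·12.0 − 2.18·9.7 = -10.586, which is > -23.8
This sign pattern matches Z-3.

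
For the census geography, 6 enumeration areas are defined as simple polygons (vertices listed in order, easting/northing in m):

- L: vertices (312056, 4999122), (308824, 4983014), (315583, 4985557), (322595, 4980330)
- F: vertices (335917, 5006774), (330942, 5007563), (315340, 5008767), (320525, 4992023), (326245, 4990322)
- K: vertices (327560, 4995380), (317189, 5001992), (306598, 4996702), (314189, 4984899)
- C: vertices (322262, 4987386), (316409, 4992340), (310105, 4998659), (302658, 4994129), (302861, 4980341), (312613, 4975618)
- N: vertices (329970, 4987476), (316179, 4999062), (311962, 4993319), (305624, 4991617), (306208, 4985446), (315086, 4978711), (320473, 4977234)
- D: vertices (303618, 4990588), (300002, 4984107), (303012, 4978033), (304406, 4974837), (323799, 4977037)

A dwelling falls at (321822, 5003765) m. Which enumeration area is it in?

F

Cast a ray rightward from (321822, 5003765). For each polygon, the edges (by vertex number in listed order) whose endpoints lie on opposite sides of northing = 5003765, where each meets that height, and whether that is right or left of the point:
L: no edge straddles that height → 0 crossings.
F: 3–4 at easting≈316888.9 (left), 5–1 at easting≈334148.0 (right) → 1 crossing.
K: no edge straddles that height → 0 crossings.
C: no edge straddles that height → 0 crossings.
N: no edge straddles that height → 0 crossings.
D: no edge straddles that height → 0 crossings.
Only F has an odd count, so the point is inside F.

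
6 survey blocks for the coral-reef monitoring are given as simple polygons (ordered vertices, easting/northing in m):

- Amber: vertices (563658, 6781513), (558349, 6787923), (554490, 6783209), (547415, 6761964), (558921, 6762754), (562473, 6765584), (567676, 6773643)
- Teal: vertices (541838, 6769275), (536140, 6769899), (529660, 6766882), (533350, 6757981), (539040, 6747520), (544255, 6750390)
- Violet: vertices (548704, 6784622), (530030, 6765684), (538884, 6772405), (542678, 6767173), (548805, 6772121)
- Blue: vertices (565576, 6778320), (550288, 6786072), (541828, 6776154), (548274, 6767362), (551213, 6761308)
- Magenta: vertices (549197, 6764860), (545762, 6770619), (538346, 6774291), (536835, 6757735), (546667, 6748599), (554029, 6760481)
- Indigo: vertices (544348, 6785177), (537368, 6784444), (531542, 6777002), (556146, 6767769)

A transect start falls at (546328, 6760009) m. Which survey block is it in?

Magenta

Cast a ray rightward from (546328, 6760009). For each polygon, the edges (by vertex number in listed order) whose endpoints lie on opposite sides of northing = 6760009, where each meets that height, and whether that is right or left of the point:
Amber: no edge straddles that height → 0 crossings.
Teal: 3–4 at easting≈532509.3 (left), 6–1 at easting≈543023.9 (left) → 0 crossings.
Violet: no edge straddles that height → 0 crossings.
Blue: no edge straddles that height → 0 crossings.
Magenta: 3–4 at easting≈537042.5 (left), 5–6 at easting≈553736.6 (right) → 1 crossing.
Indigo: no edge straddles that height → 0 crossings.
Only Magenta has an odd count, so the point is inside Magenta.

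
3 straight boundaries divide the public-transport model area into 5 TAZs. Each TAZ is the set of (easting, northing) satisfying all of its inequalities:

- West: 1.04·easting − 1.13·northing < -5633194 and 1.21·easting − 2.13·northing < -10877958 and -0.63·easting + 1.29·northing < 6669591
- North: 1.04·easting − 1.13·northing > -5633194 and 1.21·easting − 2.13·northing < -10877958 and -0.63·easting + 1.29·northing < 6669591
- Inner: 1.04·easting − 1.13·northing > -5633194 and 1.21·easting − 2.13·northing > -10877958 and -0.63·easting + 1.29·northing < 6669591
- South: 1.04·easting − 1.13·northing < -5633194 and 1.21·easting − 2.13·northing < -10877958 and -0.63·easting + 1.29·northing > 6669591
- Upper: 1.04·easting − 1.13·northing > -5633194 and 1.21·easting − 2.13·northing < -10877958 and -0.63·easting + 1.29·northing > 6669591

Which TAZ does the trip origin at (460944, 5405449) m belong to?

Upper

1.04·460944 − 1.13·5405449 = -5628775.610, which is > -5633194
1.21·460944 − 2.13·5405449 = -10955864.130, which is < -10877958
-0.63·460944 + 1.29·5405449 = 6682634.490, which is > 6669591
This sign pattern matches Upper.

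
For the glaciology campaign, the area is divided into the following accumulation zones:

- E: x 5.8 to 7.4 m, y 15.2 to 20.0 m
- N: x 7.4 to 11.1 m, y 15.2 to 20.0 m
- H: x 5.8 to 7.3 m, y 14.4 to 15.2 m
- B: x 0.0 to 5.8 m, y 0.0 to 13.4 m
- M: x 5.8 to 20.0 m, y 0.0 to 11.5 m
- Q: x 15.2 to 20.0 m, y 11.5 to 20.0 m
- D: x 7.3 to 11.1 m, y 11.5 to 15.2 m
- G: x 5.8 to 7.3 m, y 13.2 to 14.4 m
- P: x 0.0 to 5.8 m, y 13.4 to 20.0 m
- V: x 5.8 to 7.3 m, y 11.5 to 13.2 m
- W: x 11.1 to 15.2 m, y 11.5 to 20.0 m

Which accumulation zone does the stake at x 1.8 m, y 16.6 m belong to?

P

The point has x = 1.8 and y = 16.6.
Only P satisfies 0.0 ≤ x ≤ 5.8 and 13.4 ≤ y ≤ 20.0.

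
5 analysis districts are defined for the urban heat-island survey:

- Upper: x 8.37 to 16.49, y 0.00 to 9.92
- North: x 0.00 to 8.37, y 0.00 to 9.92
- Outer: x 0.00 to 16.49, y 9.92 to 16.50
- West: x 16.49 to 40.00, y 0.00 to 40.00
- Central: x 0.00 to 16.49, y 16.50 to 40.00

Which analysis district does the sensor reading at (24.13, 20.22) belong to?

The point has x = 24.13 and y = 20.22.
Only West satisfies 16.49 ≤ x ≤ 40.00 and 0.00 ≤ y ≤ 40.00.

West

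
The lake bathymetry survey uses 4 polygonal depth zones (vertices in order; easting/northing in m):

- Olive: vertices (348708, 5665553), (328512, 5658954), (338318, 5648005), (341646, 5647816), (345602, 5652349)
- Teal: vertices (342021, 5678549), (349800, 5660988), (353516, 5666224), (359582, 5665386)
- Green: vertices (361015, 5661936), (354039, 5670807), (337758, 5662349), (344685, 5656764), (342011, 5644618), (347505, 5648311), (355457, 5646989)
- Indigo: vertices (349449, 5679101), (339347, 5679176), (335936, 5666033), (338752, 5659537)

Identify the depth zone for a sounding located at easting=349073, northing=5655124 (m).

Green

Cast a ray rightward from (349073, 5655124). For each polygon, the edges (by vertex number in listed order) whose endpoints lie on opposite sides of northing = 5655124, where each meets that height, and whether that is right or left of the point:
Olive: 2–3 at easting≈331942.2 (left), 5–1 at easting≈346254.8 (left) → 0 crossings.
Teal: no edge straddles that height → 0 crossings.
Green: 4–5 at easting≈344323.9 (left), 7–1 at easting≈358482.0 (right) → 1 crossing.
Indigo: no edge straddles that height → 0 crossings.
Only Green has an odd count, so the point is inside Green.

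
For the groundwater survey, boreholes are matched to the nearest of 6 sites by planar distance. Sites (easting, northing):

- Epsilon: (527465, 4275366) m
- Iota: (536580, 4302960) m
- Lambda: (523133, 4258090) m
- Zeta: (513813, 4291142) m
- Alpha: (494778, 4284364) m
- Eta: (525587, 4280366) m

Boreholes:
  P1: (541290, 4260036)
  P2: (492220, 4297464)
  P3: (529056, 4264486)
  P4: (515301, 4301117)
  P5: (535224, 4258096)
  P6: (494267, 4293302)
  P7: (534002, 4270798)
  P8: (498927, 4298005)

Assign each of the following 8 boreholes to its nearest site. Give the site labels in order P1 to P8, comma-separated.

Lambda, Alpha, Lambda, Zeta, Lambda, Alpha, Epsilon, Alpha

P1 → Lambda (d²=333463565.00)
P2 → Alpha (d²=178153364.00)
P3 → Lambda (d²=75990745.00)
P4 → Zeta (d²=101714769.00)
P5 → Lambda (d²=146192317.00)
P6 → Alpha (d²=80148965.00)
P7 → Epsilon (d²=63598993.00)
P8 → Alpha (d²=203291082.00)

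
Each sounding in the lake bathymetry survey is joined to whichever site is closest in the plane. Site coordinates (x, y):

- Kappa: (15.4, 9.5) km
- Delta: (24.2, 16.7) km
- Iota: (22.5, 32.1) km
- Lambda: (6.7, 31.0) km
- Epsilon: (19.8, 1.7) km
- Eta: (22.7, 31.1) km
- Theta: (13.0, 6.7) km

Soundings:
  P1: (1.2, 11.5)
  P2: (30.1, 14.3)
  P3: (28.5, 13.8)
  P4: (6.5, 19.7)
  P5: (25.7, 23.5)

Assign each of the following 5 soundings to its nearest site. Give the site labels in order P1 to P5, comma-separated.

Theta, Delta, Delta, Lambda, Delta

P1 → Theta (d²=162.28)
P2 → Delta (d²=40.57)
P3 → Delta (d²=26.90)
P4 → Lambda (d²=127.73)
P5 → Delta (d²=48.49)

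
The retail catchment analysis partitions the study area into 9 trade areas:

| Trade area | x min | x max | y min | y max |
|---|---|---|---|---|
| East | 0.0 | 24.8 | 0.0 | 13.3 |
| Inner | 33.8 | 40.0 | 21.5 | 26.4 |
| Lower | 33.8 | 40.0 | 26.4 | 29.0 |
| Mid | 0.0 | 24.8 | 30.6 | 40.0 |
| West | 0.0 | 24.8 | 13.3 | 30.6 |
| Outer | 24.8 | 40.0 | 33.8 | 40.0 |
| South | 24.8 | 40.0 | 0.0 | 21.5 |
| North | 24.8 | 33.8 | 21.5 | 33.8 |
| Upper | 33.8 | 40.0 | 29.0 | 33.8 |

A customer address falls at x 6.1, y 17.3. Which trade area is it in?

The point has x = 6.1 and y = 17.3.
Only West satisfies 0.0 ≤ x ≤ 24.8 and 13.3 ≤ y ≤ 30.6.

West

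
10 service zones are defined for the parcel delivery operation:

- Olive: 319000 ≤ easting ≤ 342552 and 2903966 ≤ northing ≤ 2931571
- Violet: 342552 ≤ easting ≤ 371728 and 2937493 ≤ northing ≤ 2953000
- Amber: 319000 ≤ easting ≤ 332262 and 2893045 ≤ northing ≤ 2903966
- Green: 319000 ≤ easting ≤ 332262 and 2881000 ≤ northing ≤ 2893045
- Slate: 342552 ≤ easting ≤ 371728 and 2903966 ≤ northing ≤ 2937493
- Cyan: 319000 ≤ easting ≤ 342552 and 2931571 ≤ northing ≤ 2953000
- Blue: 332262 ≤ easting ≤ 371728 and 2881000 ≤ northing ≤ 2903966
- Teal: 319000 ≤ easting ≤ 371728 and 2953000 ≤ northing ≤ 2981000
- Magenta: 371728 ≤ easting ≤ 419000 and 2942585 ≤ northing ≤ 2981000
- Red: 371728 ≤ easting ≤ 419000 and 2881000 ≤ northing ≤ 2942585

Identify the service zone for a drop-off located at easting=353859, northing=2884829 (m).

Blue

The point has easting = 353859 and northing = 2884829.
Only Blue satisfies 332262 ≤ easting ≤ 371728 and 2881000 ≤ northing ≤ 2903966.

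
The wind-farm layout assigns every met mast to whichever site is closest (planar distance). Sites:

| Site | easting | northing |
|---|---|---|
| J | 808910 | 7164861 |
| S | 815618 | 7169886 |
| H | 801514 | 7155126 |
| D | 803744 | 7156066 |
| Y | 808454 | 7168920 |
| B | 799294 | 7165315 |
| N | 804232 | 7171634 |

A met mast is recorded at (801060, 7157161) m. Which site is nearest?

H

Squared distances to each site:
J: 120912500.000; S: 373860989.000; H: 4347341.000; D: 8402881.000; Y: 192945317.000; B: 69606472.000; N: 219529313.000.
Minimum at H.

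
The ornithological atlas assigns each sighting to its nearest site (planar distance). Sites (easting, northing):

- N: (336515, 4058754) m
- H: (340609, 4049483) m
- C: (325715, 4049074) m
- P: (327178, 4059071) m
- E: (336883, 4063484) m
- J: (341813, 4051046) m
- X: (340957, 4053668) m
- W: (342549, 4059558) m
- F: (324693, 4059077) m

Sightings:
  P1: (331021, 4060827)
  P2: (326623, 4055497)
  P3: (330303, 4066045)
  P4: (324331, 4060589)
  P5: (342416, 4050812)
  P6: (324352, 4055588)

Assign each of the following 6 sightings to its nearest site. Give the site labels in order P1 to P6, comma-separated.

P1 → P (d²=17852185.00)
P2 → P (d²=13081501.00)
P3 → E (d²=49855121.00)
P4 → F (d²=2417188.00)
P5 → J (d²=418365.00)
P6 → F (d²=12289402.00)

P, P, E, F, J, F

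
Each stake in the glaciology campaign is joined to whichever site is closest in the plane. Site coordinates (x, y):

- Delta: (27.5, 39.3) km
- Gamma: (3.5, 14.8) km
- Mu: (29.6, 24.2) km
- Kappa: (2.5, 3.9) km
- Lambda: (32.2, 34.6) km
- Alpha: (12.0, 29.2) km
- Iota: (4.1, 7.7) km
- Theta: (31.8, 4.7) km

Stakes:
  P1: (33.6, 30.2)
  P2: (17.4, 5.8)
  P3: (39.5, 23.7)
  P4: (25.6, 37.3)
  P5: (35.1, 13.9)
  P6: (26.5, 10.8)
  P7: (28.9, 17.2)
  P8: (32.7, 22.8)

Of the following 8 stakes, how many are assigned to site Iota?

P1 → Lambda
P2 → Iota
P3 → Mu
P4 → Delta
P5 → Theta
P6 → Theta
P7 → Mu
P8 → Mu
1 of the 8 goes to Iota.

1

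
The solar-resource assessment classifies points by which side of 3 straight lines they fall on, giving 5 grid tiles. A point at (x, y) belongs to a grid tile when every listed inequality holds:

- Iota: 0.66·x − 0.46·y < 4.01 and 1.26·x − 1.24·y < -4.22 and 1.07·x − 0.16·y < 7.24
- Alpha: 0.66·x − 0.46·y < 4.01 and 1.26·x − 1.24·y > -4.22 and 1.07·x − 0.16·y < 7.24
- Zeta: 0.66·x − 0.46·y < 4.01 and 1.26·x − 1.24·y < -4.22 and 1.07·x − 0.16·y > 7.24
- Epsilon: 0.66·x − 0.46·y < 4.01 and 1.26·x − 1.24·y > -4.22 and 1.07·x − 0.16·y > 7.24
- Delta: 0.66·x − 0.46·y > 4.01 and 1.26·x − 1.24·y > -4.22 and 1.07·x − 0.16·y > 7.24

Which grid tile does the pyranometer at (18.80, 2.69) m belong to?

0.66·18.80 − 0.46·2.69 = 11.171, which is > 4.01
1.26·18.80 − 1.24·2.69 = 20.352, which is > -4.22
1.07·18.80 − 0.16·2.69 = 19.686, which is > 7.24
This sign pattern matches Delta.

Delta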